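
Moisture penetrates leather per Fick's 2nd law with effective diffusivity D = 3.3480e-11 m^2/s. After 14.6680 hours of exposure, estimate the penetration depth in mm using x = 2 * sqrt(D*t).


t = 14.6680 hr * 3600 = 52804.8000 s
D * t = 3.3480e-11 * 52804.8000 = 1.7679e-06
x = 2 * sqrt(D*t) = 2 * sqrt(1.7679e-06) = 0.00265925 m = 2.6593 mm


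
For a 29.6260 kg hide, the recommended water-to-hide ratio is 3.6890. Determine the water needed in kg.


Formula: Water = hide_weight * ratio
Substituting: Water = 29.6260 * 3.6890
Result: 109.2903 kg


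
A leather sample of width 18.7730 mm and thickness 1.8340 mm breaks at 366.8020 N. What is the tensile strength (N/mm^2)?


Formula: TS = force / (width * thickness)
Substituting: TS = 366.8020 / (18.7730 * 1.8340)
Result: 10.6537 N/mm^2


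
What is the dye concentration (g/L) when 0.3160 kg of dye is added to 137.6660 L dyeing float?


Formula: Conc = dye_mass(kg) / volume(L) * 1000
Substituting: Conc = 0.3160 / 137.6660 * 1000
Result: 2.2954 g/L


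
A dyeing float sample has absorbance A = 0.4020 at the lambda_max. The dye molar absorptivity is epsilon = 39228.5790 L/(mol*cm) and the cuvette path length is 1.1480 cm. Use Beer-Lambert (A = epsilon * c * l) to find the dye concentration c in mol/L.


Formula: c = A / (epsilon * l)
Substituting: c = 0.4020 / (39228.5790 * 1.1480)
Result: 8.9265e-06 mol/L


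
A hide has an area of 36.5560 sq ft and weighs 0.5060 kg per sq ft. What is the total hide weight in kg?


Formula: Weight = area * weight_per_sqft
Substituting: Weight = 36.5560 * 0.5060
Result: 18.4973 kg


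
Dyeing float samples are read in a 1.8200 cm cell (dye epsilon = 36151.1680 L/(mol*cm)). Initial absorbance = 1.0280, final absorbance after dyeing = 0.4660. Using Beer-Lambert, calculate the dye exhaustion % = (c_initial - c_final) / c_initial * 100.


c_initial = A_i / (epsilon * l) = 1.0280 / (36151.1680 * 1.8200) = 1.5624e-05 mol/L
c_final = A_f / (epsilon * l) = 0.4660 / (36151.1680 * 1.8200) = 7.0826e-06 mol/L
Exhaustion = (c_initial - c_final) / c_initial * 100 = (1.5624e-05 - 7.0826e-06) / 1.5624e-05 * 100 = 54.6693 %


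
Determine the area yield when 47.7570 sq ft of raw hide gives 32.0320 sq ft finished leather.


Formula: Yield = finished / raw * 100
Substituting: Yield = 32.0320 / 47.7570 * 100
Result: 67.0729 %


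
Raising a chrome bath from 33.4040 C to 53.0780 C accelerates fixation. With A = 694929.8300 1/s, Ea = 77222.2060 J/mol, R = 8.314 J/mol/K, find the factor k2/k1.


T1 = 33.4040 + 273.15 = 306.5540 K; T2 = 53.0780 + 273.15 = 326.2280 K
k1 = A * exp(-Ea/(R*T1)) = 694929.8300 * exp(-77222.2060/(8.314*306.5540)) = 4.8233e-08 1/s
k2 = A * exp(-Ea/(R*T2)) = 694929.8300 * exp(-77222.2060/(8.314*326.2280)) = 2.9985e-07 1/s
k2/k1 = 2.9985e-07 / 4.8233e-08 = 6.2167


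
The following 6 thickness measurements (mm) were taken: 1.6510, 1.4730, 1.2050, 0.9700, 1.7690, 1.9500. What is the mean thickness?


Formula: Average = sum / n
Substituting: Average = 9.0180 / 6
Result: 1.5030 mm


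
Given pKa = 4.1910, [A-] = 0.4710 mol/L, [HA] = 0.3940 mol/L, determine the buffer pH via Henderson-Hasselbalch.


ratio = [A-] / [HA] = 0.4710 / 0.3940 = 1.1954
log10(ratio) = 0.0775247
pH = pKa + log10(ratio) = 4.1910 + 0.0775247 = 4.2685


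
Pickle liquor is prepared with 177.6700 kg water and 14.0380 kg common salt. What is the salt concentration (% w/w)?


Formula: Conc = salt / (water + salt) * 100
Substituting: Conc = 14.0380 / (177.6700 + 14.0380) * 100
Result: 7.3226 %


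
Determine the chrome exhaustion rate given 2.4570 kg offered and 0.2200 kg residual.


Formula: Uptake = (offered - residual) / offered * 100
Substituting: Uptake = (2.4570 - 0.2200) / 2.4570 * 100
Result: 91.0460 %


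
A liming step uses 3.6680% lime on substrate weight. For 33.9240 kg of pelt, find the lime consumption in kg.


Formula: Lime = substrate * pct / 100
Substituting: Lime = 33.9240 * 3.6680 / 100
Result: 1.2443 kg


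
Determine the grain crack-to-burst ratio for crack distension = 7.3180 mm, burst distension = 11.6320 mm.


Formula: Ratio = crack / burst
Substituting: Ratio = 7.3180 / 11.6320
Result: 0.6291


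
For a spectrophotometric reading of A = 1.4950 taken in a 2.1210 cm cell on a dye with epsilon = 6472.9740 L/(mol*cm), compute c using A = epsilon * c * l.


Formula: c = A / (epsilon * l)
Substituting: c = 1.4950 / (6472.9740 * 2.1210)
Result: 1.0889e-04 mol/L


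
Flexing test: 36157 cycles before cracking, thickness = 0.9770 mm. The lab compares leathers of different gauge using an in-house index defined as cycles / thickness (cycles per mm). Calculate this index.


Formula: Index = cycles / thickness
Substituting: Index = 36157 / 0.9770
Result: 37008.1883 cycles/mm


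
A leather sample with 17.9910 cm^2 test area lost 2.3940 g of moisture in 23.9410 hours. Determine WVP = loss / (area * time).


Formula: WVP = loss / (area * time)
Substituting: WVP = 2.3940 / (17.9910 * 23.9410)
Result: 0.0055581 g/(cm^2*hr)


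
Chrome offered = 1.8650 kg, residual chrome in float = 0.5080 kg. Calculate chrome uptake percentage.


Formula: Uptake = (offered - residual) / offered * 100
Substituting: Uptake = (1.8650 - 0.5080) / 1.8650 * 100
Result: 72.7614 %


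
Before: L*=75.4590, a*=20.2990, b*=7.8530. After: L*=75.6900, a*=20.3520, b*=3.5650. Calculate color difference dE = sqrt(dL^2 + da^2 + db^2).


dL = 0.2310, da = 0.053, db = -4.2880
dE = sqrt(0.2310^2 + 0.053^2 + (-4.2880)^2) = 4.2945


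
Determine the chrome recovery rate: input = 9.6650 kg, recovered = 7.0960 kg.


Formula: Recovery = recovered / input * 100
Substituting: Recovery = 7.0960 / 9.6650 * 100
Result: 73.4196 %


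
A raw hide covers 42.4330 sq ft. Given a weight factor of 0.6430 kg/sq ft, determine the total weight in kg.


Formula: Weight = area * weight_per_sqft
Substituting: Weight = 42.4330 * 0.6430
Result: 27.2844 kg


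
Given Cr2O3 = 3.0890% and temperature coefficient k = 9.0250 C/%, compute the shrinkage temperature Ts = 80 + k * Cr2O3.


Formula: Ts = 80 + k * Cr2O3
Substituting: Ts = 80 + 9.0250 * 3.0890
Result: 107.8782 C


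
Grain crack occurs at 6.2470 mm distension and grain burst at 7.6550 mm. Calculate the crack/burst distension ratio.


Formula: Ratio = crack / burst
Substituting: Ratio = 6.2470 / 7.6550
Result: 0.8161


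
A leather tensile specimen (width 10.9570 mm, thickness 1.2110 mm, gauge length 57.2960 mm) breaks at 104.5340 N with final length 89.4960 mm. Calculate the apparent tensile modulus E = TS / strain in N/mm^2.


TS = F / (w * t) = 104.5340 / (10.9570 * 1.2110) = 7.8781 N/mm^2
strain = (Lf - L0) / L0 = (89.4960 - 57.2960) / 57.2960 = 0.5620
E = TS / strain = 7.8781 / 0.5620 = 14.0181 N/mm^2


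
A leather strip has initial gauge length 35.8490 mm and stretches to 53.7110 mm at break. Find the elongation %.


Formula: Elongation = (Lf - L0) / L0 * 100
Substituting: Elongation = (53.7110 - 35.8490) / 35.8490 * 100
Result: 49.8257 %


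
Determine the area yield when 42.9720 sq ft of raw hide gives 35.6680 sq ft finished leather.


Formula: Yield = finished / raw * 100
Substituting: Yield = 35.6680 / 42.9720 * 100
Result: 83.0029 %


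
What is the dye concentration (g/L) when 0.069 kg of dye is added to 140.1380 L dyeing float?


Formula: Conc = dye_mass(kg) / volume(L) * 1000
Substituting: Conc = 0.069 / 140.1380 * 1000
Result: 0.4924 g/L


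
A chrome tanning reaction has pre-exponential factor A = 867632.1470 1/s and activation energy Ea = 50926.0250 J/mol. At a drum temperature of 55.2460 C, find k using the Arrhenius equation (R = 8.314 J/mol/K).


T_K = T_C + 273.15 = 55.2460 + 273.15 = 328.3960 K
exponent = -Ea / (R * T_K) = -50926.0250 / (8.314 * 328.3960) = -18.6523
k = A * exp(exponent) = 867632.1470 * exp(-18.6523) = 0.00688262 1/s


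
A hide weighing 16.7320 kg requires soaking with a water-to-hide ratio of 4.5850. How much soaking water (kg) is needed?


Formula: Water = hide_weight * ratio
Substituting: Water = 16.7320 * 4.5850
Result: 76.7162 kg


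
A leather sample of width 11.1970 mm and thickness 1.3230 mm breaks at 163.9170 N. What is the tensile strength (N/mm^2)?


Formula: TS = force / (width * thickness)
Substituting: TS = 163.9170 / (11.1970 * 1.3230)
Result: 11.0653 N/mm^2


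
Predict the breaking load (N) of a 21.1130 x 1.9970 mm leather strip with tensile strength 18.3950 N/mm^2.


Formula: F = TS * w * t
Substituting: F = 18.3950 * 21.1130 * 1.9970
Result: 775.5821 N


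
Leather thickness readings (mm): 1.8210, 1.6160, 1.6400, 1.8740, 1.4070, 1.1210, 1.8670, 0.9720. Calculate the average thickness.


Formula: Average = sum / n
Substituting: Average = 12.3180 / 8
Result: 1.5397 mm


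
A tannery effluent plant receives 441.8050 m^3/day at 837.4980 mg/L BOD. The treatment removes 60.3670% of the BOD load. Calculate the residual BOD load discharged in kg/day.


Load_in = volume * conc / 1000 = 441.8050 * 837.4980 / 1000 = 370.0108 kg/day
Removed = Load_in * eff / 100 = 370.0108 * 60.3670 / 100 = 223.3644 kg/day
Load_out = Load_in - Removed = 370.0108 - 223.3644 = 146.6464 kg/day


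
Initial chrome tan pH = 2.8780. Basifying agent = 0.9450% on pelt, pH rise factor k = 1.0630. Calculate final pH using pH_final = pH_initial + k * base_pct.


Formula: pH_final = pH_initial + k * base_pct
Substituting: pH_final = 2.8780 + 1.0630 * 0.9450
Result: 3.8825


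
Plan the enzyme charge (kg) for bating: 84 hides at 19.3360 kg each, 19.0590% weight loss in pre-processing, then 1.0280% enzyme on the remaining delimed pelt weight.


Total_raw = N * avg_wt = 84 * 19.3360 = 1624.2240 kg
Substrate = Total_raw * (1 - loss/100) = 1624.2240 * (1 - 19.0590/100) = 1314.6631 kg
Enzyme = Substrate * pct / 100 = 1314.6631 * 1.0280 / 100 = 13.5147 kg


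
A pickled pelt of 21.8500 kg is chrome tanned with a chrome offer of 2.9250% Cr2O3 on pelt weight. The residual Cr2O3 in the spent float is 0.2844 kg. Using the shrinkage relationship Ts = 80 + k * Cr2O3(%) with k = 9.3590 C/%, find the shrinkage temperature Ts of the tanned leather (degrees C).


Offered = pelt * offer_pct / 100 = 21.8500 * 2.9250 / 100 = 0.6391 kg
Uptake = offered - residual = 0.6391 - 0.2844 = 0.3547 kg
Cr2O3% on pelt = uptake / pelt * 100 = 0.3547 / 21.8500 * 100 = 1.6234 %
Ts = 80 + k * Cr2O3% = 80 + 9.3590 * 1.6234 = 95.1934 C


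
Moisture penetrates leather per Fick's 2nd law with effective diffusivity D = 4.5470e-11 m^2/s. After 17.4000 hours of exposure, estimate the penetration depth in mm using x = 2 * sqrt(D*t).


t = 17.4000 hr * 3600 = 62640.0000 s
D * t = 4.5470e-11 * 62640.0000 = 2.8482e-06
x = 2 * sqrt(D*t) = 2 * sqrt(2.8482e-06) = 0.00337535 m = 3.3753 mm


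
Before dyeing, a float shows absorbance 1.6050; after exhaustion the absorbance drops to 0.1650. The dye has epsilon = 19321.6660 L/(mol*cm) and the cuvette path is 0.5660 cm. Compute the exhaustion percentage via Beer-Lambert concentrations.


c_initial = A_i / (epsilon * l) = 1.6050 / (19321.6660 * 0.5660) = 1.4676e-04 mol/L
c_final = A_f / (epsilon * l) = 0.1650 / (19321.6660 * 0.5660) = 1.5088e-05 mol/L
Exhaustion = (c_initial - c_final) / c_initial * 100 = (1.4676e-04 - 1.5088e-05) / 1.4676e-04 * 100 = 89.7196 %


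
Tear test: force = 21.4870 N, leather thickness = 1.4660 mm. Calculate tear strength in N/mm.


Formula: Tear strength = force / thickness
Substituting: Tear strength = 21.4870 / 1.4660
Result: 14.6569 N/mm


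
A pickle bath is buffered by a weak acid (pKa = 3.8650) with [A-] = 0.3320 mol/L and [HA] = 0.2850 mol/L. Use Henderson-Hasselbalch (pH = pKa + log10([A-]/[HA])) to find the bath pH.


ratio = [A-] / [HA] = 0.3320 / 0.2850 = 1.1649
log10(ratio) = 0.0662932
pH = pKa + log10(ratio) = 3.8650 + 0.0662932 = 3.9313


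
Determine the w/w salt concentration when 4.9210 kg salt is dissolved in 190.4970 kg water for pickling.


Formula: Conc = salt / (water + salt) * 100
Substituting: Conc = 4.9210 / (190.4970 + 4.9210) * 100
Result: 2.5182 %


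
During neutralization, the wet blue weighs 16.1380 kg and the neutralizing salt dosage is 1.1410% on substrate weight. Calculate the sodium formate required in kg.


Formula: Neutralizer = substrate * pct / 100
Substituting: Neutralizer = 16.1380 * 1.1410 / 100
Result: 0.1841 kg


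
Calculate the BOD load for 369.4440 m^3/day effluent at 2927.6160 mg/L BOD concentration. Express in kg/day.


Formula: BOD_load = volume * conc / 1000
Substituting: BOD_load = 369.4440 * 2927.6160 / 1000
Result: 1081.5902 kg/day


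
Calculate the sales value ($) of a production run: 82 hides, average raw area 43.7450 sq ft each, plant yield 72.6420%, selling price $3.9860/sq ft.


Raw_total = N * avg_area = 82 * 43.7450 = 3587.0900 sq ft
Finished = Raw_total * yield / 100 = 3587.0900 * 72.6420 / 100 = 2605.7339 sq ft
Value = Finished * price = 2605.7339 * 3.9860 = 10386.4554 $


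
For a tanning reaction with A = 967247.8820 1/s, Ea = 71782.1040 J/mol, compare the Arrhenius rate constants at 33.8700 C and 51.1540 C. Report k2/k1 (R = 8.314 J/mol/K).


T1 = 33.8700 + 273.15 = 307.0200 K; T2 = 51.1540 + 273.15 = 324.3040 K
k1 = A * exp(-Ea/(R*T1)) = 967247.8820 * exp(-71782.1040/(8.314*307.0200)) = 5.9224e-07 1/s
k2 = A * exp(-Ea/(R*T2)) = 967247.8820 * exp(-71782.1040/(8.314*324.3040)) = 2.6509e-06 1/s
k2/k1 = 2.6509e-06 / 5.9224e-07 = 4.4761


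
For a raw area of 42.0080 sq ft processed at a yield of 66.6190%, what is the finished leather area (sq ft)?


Formula: finished = raw * yield / 100
Substituting: finished = 42.0080 * 66.6190 / 100
Result: 27.9853 sq ft


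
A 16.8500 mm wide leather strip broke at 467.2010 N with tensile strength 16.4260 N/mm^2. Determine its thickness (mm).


Formula: t = F / (TS * w)
Substituting: t = 467.2010 / (16.4260 * 16.8500)
Result: 1.6880 mm


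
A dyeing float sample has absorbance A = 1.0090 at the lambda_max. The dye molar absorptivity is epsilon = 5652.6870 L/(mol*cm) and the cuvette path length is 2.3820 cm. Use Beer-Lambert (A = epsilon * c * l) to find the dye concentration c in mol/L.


Formula: c = A / (epsilon * l)
Substituting: c = 1.0090 / (5652.6870 * 2.3820)
Result: 7.4937e-05 mol/L


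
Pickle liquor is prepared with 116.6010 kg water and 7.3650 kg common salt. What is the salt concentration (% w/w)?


Formula: Conc = salt / (water + salt) * 100
Substituting: Conc = 7.3650 / (116.6010 + 7.3650) * 100
Result: 5.9411 %


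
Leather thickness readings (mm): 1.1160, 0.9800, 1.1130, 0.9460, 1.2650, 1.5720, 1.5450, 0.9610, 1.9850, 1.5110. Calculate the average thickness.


Formula: Average = sum / n
Substituting: Average = 12.9940 / 10
Result: 1.2994 mm


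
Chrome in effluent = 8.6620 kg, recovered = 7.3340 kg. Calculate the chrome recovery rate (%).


Formula: Recovery = recovered / input * 100
Substituting: Recovery = 7.3340 / 8.6620 * 100
Result: 84.6687 %


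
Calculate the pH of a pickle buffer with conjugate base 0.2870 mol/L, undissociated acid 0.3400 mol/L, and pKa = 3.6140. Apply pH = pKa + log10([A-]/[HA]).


ratio = [A-] / [HA] = 0.2870 / 0.3400 = 0.8441
log10(ratio) = -0.073597
pH = pKa + log10(ratio) = 3.6140 - 0.073597 = 3.5404


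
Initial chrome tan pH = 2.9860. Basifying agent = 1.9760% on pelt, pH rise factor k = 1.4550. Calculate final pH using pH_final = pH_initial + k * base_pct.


Formula: pH_final = pH_initial + k * base_pct
Substituting: pH_final = 2.9860 + 1.4550 * 1.9760
Result: 5.8611


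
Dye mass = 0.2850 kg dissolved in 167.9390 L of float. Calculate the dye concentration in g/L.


Formula: Conc = dye_mass(kg) / volume(L) * 1000
Substituting: Conc = 0.2850 / 167.9390 * 1000
Result: 1.6970 g/L


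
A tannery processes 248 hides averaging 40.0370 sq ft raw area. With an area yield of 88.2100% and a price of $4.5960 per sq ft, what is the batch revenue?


Raw_total = N * avg_area = 248 * 40.0370 = 9929.1760 sq ft
Finished = Raw_total * yield / 100 = 9929.1760 * 88.2100 / 100 = 8758.5261 sq ft
Value = Finished * price = 8758.5261 * 4.5960 = 40254.1862 $


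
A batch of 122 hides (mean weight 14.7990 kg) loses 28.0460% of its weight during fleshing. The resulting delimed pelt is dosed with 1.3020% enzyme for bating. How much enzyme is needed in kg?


Total_raw = N * avg_wt = 122 * 14.7990 = 1805.4780 kg
Substrate = Total_raw * (1 - loss/100) = 1805.4780 * (1 - 28.0460/100) = 1299.1136 kg
Enzyme = Substrate * pct / 100 = 1299.1136 * 1.3020 / 100 = 16.9145 kg


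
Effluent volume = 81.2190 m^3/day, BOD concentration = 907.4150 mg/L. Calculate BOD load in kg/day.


Formula: BOD_load = volume * conc / 1000
Substituting: BOD_load = 81.2190 * 907.4150 / 1000
Result: 73.6993 kg/day


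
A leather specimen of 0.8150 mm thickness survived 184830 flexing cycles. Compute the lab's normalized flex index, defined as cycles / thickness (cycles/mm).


Formula: Index = cycles / thickness
Substituting: Index = 184830 / 0.8150
Result: 226785.2761 cycles/mm


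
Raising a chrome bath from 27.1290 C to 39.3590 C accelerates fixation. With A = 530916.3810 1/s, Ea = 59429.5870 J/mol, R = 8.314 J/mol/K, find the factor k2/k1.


T1 = 27.1290 + 273.15 = 300.2790 K; T2 = 39.3590 + 273.15 = 312.5090 K
k1 = A * exp(-Ea/(R*T1)) = 530916.3810 * exp(-59429.5870/(8.314*300.2790)) = 2.4359e-05 1/s
k2 = A * exp(-Ea/(R*T2)) = 530916.3810 * exp(-59429.5870/(8.314*312.5090)) = 6.1837e-05 1/s
k2/k1 = 6.1837e-05 / 2.4359e-05 = 2.5386


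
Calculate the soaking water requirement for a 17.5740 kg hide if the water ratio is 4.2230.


Formula: Water = hide_weight * ratio
Substituting: Water = 17.5740 * 4.2230
Result: 74.2150 kg


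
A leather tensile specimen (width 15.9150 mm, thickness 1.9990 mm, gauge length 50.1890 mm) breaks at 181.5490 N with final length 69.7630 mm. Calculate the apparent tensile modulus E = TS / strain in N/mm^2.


TS = F / (w * t) = 181.5490 / (15.9150 * 1.9990) = 5.7066 N/mm^2
strain = (Lf - L0) / L0 = (69.7630 - 50.1890) / 50.1890 = 0.3900
E = TS / strain = 5.7066 / 0.3900 = 14.6320 N/mm^2


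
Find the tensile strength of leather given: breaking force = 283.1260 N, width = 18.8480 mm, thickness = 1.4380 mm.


Formula: TS = force / (width * thickness)
Substituting: TS = 283.1260 / (18.8480 * 1.4380)
Result: 10.4461 N/mm^2


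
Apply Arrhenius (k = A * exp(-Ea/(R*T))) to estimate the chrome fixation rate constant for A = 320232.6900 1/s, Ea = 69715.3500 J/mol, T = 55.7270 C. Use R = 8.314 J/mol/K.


T_K = T_C + 273.15 = 55.7270 + 273.15 = 328.8770 K
exponent = -Ea / (R * T_K) = -69715.3500 / (8.314 * 328.8770) = -25.4968
k = A * exp(exponent) = 320232.6900 * exp(-25.4968) = 2.7062e-06 1/s


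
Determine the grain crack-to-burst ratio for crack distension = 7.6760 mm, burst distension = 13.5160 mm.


Formula: Ratio = crack / burst
Substituting: Ratio = 7.6760 / 13.5160
Result: 0.5679


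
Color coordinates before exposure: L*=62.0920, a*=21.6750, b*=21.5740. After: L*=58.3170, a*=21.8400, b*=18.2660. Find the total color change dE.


dL = -3.7750, da = 0.1650, db = -3.3080
dE = sqrt((-3.7750)^2 + 0.1650^2 + (-3.3080)^2) = 5.0220


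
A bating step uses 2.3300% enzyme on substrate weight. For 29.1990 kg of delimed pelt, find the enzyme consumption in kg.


Formula: Enzyme = substrate * pct / 100
Substituting: Enzyme = 29.1990 * 2.3300 / 100
Result: 0.6803 kg


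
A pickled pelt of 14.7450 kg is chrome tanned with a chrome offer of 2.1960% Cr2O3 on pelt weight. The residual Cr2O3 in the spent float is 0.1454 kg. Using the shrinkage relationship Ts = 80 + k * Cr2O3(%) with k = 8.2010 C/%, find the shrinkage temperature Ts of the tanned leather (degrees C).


Offered = pelt * offer_pct / 100 = 14.7450 * 2.1960 / 100 = 0.3238 kg
Uptake = offered - residual = 0.3238 - 0.1454 = 0.1784 kg
Cr2O3% on pelt = uptake / pelt * 100 = 0.1784 / 14.7450 * 100 = 1.2099 %
Ts = 80 + k * Cr2O3% = 80 + 8.2010 * 1.2099 = 89.9224 C


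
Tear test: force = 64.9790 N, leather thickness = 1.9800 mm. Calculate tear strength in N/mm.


Formula: Tear strength = force / thickness
Substituting: Tear strength = 64.9790 / 1.9800
Result: 32.8177 N/mm


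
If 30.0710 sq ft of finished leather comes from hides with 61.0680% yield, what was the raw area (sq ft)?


Formula: raw = finished * 100 / yield
Substituting: raw = 30.0710 * 100 / 61.0680
Result: 49.2418 sq ft


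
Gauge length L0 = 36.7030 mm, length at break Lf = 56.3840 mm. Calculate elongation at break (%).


Formula: Elongation = (Lf - L0) / L0 * 100
Substituting: Elongation = (56.3840 - 36.7030) / 36.7030 * 100
Result: 53.6223 %


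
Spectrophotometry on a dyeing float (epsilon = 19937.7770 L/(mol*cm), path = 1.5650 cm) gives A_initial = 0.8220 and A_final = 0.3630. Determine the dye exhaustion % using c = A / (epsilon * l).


c_initial = A_i / (epsilon * l) = 0.8220 / (19937.7770 * 1.5650) = 2.6344e-05 mol/L
c_final = A_f / (epsilon * l) = 0.3630 / (19937.7770 * 1.5650) = 1.1634e-05 mol/L
Exhaustion = (c_initial - c_final) / c_initial * 100 = (2.6344e-05 - 1.1634e-05) / 2.6344e-05 * 100 = 55.8394 %


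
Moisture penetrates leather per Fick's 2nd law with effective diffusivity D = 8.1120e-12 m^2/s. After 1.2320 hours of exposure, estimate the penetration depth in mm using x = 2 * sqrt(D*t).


t = 1.2320 hr * 3600 = 4435.2000 s
D * t = 8.1120e-12 * 4435.2000 = 3.5978e-08
x = 2 * sqrt(D*t) = 2 * sqrt(3.5978e-08) = 3.7936e-04 m = 0.3794 mm


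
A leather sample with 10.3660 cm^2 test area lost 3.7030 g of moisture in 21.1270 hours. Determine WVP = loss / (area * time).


Formula: WVP = loss / (area * time)
Substituting: WVP = 3.7030 / (10.3660 * 21.1270)
Result: 0.0169085 g/(cm^2*hr)


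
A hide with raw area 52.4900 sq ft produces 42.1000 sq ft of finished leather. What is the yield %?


Formula: Yield = finished / raw * 100
Substituting: Yield = 42.1000 / 52.4900 * 100
Result: 80.2058 %


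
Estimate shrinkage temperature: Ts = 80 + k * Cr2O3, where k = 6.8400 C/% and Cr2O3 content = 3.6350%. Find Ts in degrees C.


Formula: Ts = 80 + k * Cr2O3
Substituting: Ts = 80 + 6.8400 * 3.6350
Result: 104.8634 C


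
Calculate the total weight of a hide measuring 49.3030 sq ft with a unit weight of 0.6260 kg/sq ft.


Formula: Weight = area * weight_per_sqft
Substituting: Weight = 49.3030 * 0.6260
Result: 30.8637 kg


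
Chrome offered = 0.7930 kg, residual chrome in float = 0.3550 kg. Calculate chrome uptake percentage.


Formula: Uptake = (offered - residual) / offered * 100
Substituting: Uptake = (0.7930 - 0.3550) / 0.7930 * 100
Result: 55.2333 %


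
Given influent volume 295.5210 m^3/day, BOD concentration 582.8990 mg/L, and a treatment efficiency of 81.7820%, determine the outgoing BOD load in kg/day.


Load_in = volume * conc / 1000 = 295.5210 * 582.8990 / 1000 = 172.2589 kg/day
Removed = Load_in * eff / 100 = 172.2589 * 81.7820 / 100 = 140.8768 kg/day
Load_out = Load_in - Removed = 172.2589 - 140.8768 = 31.3821 kg/day


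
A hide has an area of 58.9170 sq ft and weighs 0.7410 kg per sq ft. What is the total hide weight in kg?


Formula: Weight = area * weight_per_sqft
Substituting: Weight = 58.9170 * 0.7410
Result: 43.6575 kg


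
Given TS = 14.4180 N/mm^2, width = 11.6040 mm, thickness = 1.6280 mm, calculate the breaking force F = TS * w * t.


Formula: F = TS * w * t
Substituting: F = 14.4180 * 11.6040 * 1.6280
Result: 272.3749 N


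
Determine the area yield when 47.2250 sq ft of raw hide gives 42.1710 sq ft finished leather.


Formula: Yield = finished / raw * 100
Substituting: Yield = 42.1710 / 47.2250 * 100
Result: 89.2980 %


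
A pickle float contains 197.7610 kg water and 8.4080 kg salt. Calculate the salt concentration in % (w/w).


Formula: Conc = salt / (water + salt) * 100
Substituting: Conc = 8.4080 / (197.7610 + 8.4080) * 100
Result: 4.0782 %


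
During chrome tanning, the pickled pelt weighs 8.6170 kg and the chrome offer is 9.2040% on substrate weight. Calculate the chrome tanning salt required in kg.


Formula: Chrome = substrate * pct / 100
Substituting: Chrome = 8.6170 * 9.2040 / 100
Result: 0.7931 kg


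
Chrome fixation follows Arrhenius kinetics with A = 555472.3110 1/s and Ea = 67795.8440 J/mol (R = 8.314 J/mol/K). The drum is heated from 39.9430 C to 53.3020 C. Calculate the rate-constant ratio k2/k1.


T1 = 39.9430 + 273.15 = 313.0930 K; T2 = 53.3020 + 273.15 = 326.4520 K
k1 = A * exp(-Ea/(R*T1)) = 555472.3110 * exp(-67795.8440/(8.314*313.0930)) = 2.7138e-06 1/s
k2 = A * exp(-Ea/(R*T2)) = 555472.3110 * exp(-67795.8440/(8.314*326.4520)) = 7.8787e-06 1/s
k2/k1 = 7.8787e-06 / 2.7138e-06 = 2.9032


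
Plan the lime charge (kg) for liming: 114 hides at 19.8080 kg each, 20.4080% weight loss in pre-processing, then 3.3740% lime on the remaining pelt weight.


Total_raw = N * avg_wt = 114 * 19.8080 = 2258.1120 kg
Substrate = Total_raw * (1 - loss/100) = 2258.1120 * (1 - 20.4080/100) = 1797.2765 kg
Lime = Substrate * pct / 100 = 1797.2765 * 3.3740 / 100 = 60.6401 kg


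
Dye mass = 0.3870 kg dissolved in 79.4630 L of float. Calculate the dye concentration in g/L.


Formula: Conc = dye_mass(kg) / volume(L) * 1000
Substituting: Conc = 0.3870 / 79.4630 * 1000
Result: 4.8702 g/L


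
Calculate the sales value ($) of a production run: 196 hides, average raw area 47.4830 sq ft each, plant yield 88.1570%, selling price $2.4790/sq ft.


Raw_total = N * avg_area = 196 * 47.4830 = 9306.6680 sq ft
Finished = Raw_total * yield / 100 = 9306.6680 * 88.1570 / 100 = 8204.4793 sq ft
Value = Finished * price = 8204.4793 * 2.4790 = 20338.9042 $


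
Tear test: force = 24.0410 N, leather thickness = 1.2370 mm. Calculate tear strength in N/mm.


Formula: Tear strength = force / thickness
Substituting: Tear strength = 24.0410 / 1.2370
Result: 19.4349 N/mm


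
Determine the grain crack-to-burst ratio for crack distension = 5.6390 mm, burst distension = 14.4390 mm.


Formula: Ratio = crack / burst
Substituting: Ratio = 5.6390 / 14.4390
Result: 0.3905


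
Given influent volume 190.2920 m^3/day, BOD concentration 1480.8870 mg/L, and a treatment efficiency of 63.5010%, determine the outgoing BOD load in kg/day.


Load_in = volume * conc / 1000 = 190.2920 * 1480.8870 / 1000 = 281.8009 kg/day
Removed = Load_in * eff / 100 = 281.8009 * 63.5010 / 100 = 178.9464 kg/day
Load_out = Load_in - Removed = 281.8009 - 178.9464 = 102.8545 kg/day


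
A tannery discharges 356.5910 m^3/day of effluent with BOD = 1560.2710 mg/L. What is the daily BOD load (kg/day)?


Formula: BOD_load = volume * conc / 1000
Substituting: BOD_load = 356.5910 * 1560.2710 / 1000
Result: 556.3786 kg/day


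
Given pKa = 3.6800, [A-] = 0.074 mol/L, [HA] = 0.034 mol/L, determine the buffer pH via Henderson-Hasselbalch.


ratio = [A-] / [HA] = 0.074 / 0.034 = 2.1765
log10(ratio) = 0.3378
pH = pKa + log10(ratio) = 3.6800 + 0.3378 = 4.0178


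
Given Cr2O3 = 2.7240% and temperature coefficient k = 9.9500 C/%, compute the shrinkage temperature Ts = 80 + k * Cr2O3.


Formula: Ts = 80 + k * Cr2O3
Substituting: Ts = 80 + 9.9500 * 2.7240
Result: 107.1038 C


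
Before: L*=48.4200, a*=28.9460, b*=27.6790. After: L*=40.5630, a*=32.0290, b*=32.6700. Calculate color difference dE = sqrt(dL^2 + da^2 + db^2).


dL = -7.8570, da = 3.0830, db = 4.9910
dE = sqrt((-7.8570)^2 + 3.0830^2 + 4.9910^2) = 9.8055


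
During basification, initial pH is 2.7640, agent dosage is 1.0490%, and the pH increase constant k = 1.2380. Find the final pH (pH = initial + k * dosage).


Formula: pH_final = pH_initial + k * base_pct
Substituting: pH_final = 2.7640 + 1.2380 * 1.0490
Result: 4.0627


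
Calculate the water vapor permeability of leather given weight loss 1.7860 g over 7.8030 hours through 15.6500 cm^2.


Formula: WVP = loss / (area * time)
Substituting: WVP = 1.7860 / (15.6500 * 7.8030)
Result: 0.0146253 g/(cm^2*hr)


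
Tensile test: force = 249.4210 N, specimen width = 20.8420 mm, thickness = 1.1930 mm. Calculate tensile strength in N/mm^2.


Formula: TS = force / (width * thickness)
Substituting: TS = 249.4210 / (20.8420 * 1.1930)
Result: 10.0312 N/mm^2


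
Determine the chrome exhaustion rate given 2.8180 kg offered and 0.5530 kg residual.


Formula: Uptake = (offered - residual) / offered * 100
Substituting: Uptake = (2.8180 - 0.5530) / 2.8180 * 100
Result: 80.3762 %


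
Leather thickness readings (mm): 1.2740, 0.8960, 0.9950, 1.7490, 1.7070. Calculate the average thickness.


Formula: Average = sum / n
Substituting: Average = 6.6210 / 5
Result: 1.3242 mm


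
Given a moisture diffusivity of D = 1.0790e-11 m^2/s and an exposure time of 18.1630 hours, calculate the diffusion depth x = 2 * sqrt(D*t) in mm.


t = 18.1630 hr * 3600 = 65386.8000 s
D * t = 1.0790e-11 * 65386.8000 = 7.0552e-07
x = 2 * sqrt(D*t) = 2 * sqrt(7.0552e-07) = 0.00167991 m = 1.6799 mm


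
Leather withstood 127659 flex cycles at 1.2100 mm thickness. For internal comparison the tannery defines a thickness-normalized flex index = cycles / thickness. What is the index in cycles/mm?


Formula: Index = cycles / thickness
Substituting: Index = 127659 / 1.2100
Result: 105503.3058 cycles/mm


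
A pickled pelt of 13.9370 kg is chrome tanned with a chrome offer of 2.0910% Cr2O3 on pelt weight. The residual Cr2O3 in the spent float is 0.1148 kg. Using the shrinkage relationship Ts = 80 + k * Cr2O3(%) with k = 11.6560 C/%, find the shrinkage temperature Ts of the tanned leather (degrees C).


Offered = pelt * offer_pct / 100 = 13.9370 * 2.0910 / 100 = 0.2914 kg
Uptake = offered - residual = 0.2914 - 0.1148 = 0.1766 kg
Cr2O3% on pelt = uptake / pelt * 100 = 0.1766 / 13.9370 * 100 = 1.2673 %
Ts = 80 + k * Cr2O3% = 80 + 11.6560 * 1.2673 = 94.7716 C


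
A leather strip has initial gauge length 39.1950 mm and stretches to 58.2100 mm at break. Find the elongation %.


Formula: Elongation = (Lf - L0) / L0 * 100
Substituting: Elongation = (58.2100 - 39.1950) / 39.1950 * 100
Result: 48.5138 %


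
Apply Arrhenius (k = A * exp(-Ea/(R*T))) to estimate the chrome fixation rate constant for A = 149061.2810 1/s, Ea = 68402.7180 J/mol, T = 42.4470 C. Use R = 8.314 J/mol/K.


T_K = T_C + 273.15 = 42.4470 + 273.15 = 315.5970 K
exponent = -Ea / (R * T_K) = -68402.7180 / (8.314 * 315.5970) = -26.0694
k = A * exp(exponent) = 149061.2810 * exp(-26.0694) = 7.1053e-07 1/s


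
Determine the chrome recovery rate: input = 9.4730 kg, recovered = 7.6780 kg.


Formula: Recovery = recovered / input * 100
Substituting: Recovery = 7.6780 / 9.4730 * 100
Result: 81.0514 %


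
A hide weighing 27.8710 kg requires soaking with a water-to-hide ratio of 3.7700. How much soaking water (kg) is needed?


Formula: Water = hide_weight * ratio
Substituting: Water = 27.8710 * 3.7700
Result: 105.0737 kg


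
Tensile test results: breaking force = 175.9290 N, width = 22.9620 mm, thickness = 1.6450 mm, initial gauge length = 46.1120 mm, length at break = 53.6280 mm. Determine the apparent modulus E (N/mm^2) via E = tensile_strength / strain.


TS = F / (w * t) = 175.9290 / (22.9620 * 1.6450) = 4.6576 N/mm^2
strain = (Lf - L0) / L0 = (53.6280 - 46.1120) / 46.1120 = 0.1630
E = TS / strain = 4.6576 / 0.1630 = 28.5752 N/mm^2


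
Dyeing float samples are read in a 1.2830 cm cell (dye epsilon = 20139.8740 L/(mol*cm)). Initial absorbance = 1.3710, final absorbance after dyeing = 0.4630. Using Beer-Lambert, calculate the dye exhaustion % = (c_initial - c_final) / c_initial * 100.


c_initial = A_i / (epsilon * l) = 1.3710 / (20139.8740 * 1.2830) = 5.3058e-05 mol/L
c_final = A_f / (epsilon * l) = 0.4630 / (20139.8740 * 1.2830) = 1.7918e-05 mol/L
Exhaustion = (c_initial - c_final) / c_initial * 100 = (5.3058e-05 - 1.7918e-05) / 5.3058e-05 * 100 = 66.2290 %


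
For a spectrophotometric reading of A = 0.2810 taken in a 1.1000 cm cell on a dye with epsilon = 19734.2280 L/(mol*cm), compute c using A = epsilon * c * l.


Formula: c = A / (epsilon * l)
Substituting: c = 0.2810 / (19734.2280 * 1.1000)
Result: 1.2945e-05 mol/L


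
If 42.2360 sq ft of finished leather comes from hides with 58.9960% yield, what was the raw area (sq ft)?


Formula: raw = finished * 100 / yield
Substituting: raw = 42.2360 * 100 / 58.9960
Result: 71.5913 sq ft


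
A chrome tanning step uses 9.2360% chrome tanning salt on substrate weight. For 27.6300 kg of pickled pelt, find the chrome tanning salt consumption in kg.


Formula: Chrome = substrate * pct / 100
Substituting: Chrome = 27.6300 * 9.2360 / 100
Result: 2.5519 kg


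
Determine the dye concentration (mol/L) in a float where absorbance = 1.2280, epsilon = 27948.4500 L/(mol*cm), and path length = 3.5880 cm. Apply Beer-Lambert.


Formula: c = A / (epsilon * l)
Substituting: c = 1.2280 / (27948.4500 * 3.5880)
Result: 1.2246e-05 mol/L


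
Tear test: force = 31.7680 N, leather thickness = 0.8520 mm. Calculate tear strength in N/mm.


Formula: Tear strength = force / thickness
Substituting: Tear strength = 31.7680 / 0.8520
Result: 37.2864 N/mm


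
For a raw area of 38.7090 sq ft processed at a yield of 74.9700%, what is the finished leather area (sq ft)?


Formula: finished = raw * yield / 100
Substituting: finished = 38.7090 * 74.9700 / 100
Result: 29.0201 sq ft


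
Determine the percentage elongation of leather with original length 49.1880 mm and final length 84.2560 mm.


Formula: Elongation = (Lf - L0) / L0 * 100
Substituting: Elongation = (84.2560 - 49.1880) / 49.1880 * 100
Result: 71.2938 %


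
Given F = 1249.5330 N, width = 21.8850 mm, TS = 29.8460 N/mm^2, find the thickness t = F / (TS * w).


Formula: t = F / (TS * w)
Substituting: t = 1249.5330 / (29.8460 * 21.8850)
Result: 1.9130 mm


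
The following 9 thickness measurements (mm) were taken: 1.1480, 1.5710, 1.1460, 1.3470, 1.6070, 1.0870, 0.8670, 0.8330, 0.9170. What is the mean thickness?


Formula: Average = sum / n
Substituting: Average = 10.5230 / 9
Result: 1.1692 mm


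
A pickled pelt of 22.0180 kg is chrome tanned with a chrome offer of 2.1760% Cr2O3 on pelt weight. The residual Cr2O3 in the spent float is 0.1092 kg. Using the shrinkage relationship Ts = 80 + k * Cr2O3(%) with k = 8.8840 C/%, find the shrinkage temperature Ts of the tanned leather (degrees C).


Offered = pelt * offer_pct / 100 = 22.0180 * 2.1760 / 100 = 0.4791 kg
Uptake = offered - residual = 0.4791 - 0.1092 = 0.3699 kg
Cr2O3% on pelt = uptake / pelt * 100 = 0.3699 / 22.0180 * 100 = 1.6800 %
Ts = 80 + k * Cr2O3% = 80 + 8.8840 * 1.6800 = 94.9255 C


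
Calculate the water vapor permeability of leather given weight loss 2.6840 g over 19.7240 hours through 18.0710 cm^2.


Formula: WVP = loss / (area * time)
Substituting: WVP = 2.6840 / (18.0710 * 19.7240)
Result: 0.00753018 g/(cm^2*hr)


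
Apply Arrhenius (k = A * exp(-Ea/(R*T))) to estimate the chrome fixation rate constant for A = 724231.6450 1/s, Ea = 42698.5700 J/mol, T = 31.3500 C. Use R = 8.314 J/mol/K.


T_K = T_C + 273.15 = 31.3500 + 273.15 = 304.5000 K
exponent = -Ea / (R * T_K) = -42698.5700 / (8.314 * 304.5000) = -16.8662
k = A * exp(exponent) = 724231.6450 * exp(-16.8662) = 0.0342768 1/s


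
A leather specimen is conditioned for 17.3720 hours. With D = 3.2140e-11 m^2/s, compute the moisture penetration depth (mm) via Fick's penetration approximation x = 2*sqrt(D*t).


t = 17.3720 hr * 3600 = 62539.2000 s
D * t = 3.2140e-11 * 62539.2000 = 2.0100e-06
x = 2 * sqrt(D*t) = 2 * sqrt(2.0100e-06) = 0.0028355 m = 2.8355 mm


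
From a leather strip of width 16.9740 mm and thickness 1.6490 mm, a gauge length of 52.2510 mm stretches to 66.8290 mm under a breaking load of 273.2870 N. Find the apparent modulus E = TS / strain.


TS = F / (w * t) = 273.2870 / (16.9740 * 1.6490) = 9.7637 N/mm^2
strain = (Lf - L0) / L0 = (66.8290 - 52.2510) / 52.2510 = 0.2790
E = TS / strain = 9.7637 / 0.2790 = 34.9954 N/mm^2


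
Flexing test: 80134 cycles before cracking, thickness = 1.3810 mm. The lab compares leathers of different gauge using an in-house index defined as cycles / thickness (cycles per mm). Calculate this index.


Formula: Index = cycles / thickness
Substituting: Index = 80134 / 1.3810
Result: 58026.0681 cycles/mm


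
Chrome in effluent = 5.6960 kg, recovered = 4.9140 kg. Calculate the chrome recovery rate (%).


Formula: Recovery = recovered / input * 100
Substituting: Recovery = 4.9140 / 5.6960 * 100
Result: 86.2711 %


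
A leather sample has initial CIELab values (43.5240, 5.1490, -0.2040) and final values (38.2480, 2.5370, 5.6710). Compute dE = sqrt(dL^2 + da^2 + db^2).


dL = -5.2760, da = -2.6120, db = 5.8750
dE = sqrt((-5.2760)^2 + (-2.6120)^2 + 5.8750^2) = 8.3171


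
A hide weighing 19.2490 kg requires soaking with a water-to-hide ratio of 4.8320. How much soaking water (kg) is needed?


Formula: Water = hide_weight * ratio
Substituting: Water = 19.2490 * 4.8320
Result: 93.0112 kg


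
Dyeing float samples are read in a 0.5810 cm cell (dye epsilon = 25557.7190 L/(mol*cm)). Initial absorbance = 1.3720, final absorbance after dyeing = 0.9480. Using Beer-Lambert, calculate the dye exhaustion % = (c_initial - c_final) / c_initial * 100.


c_initial = A_i / (epsilon * l) = 1.3720 / (25557.7190 * 0.5810) = 9.2397e-05 mol/L
c_final = A_f / (epsilon * l) = 0.9480 / (25557.7190 * 0.5810) = 6.3843e-05 mol/L
Exhaustion = (c_initial - c_final) / c_initial * 100 = (9.2397e-05 - 6.3843e-05) / 9.2397e-05 * 100 = 30.9038 %


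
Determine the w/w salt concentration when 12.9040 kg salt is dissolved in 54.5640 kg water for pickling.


Formula: Conc = salt / (water + salt) * 100
Substituting: Conc = 12.9040 / (54.5640 + 12.9040) * 100
Result: 19.1261 %


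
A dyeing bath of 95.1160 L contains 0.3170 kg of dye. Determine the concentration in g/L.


Formula: Conc = dye_mass(kg) / volume(L) * 1000
Substituting: Conc = 0.3170 / 95.1160 * 1000
Result: 3.3328 g/L


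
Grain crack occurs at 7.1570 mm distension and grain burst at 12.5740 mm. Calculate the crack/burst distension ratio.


Formula: Ratio = crack / burst
Substituting: Ratio = 7.1570 / 12.5740
Result: 0.5692


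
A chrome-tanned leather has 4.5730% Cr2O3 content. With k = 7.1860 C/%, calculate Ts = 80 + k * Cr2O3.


Formula: Ts = 80 + k * Cr2O3
Substituting: Ts = 80 + 7.1860 * 4.5730
Result: 112.8616 C


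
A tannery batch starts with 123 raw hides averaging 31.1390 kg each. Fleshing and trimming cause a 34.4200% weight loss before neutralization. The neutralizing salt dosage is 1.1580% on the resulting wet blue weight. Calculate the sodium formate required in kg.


Total_raw = N * avg_wt = 123 * 31.1390 = 3830.0970 kg
Substrate = Total_raw * (1 - loss/100) = 3830.0970 * (1 - 34.4200/100) = 2511.7776 kg
Neutralizer = Substrate * pct / 100 = 2511.7776 * 1.1580 / 100 = 29.0864 kg


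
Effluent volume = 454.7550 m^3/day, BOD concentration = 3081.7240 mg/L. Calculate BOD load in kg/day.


Formula: BOD_load = volume * conc / 1000
Substituting: BOD_load = 454.7550 * 3081.7240 / 1000
Result: 1401.4294 kg/day


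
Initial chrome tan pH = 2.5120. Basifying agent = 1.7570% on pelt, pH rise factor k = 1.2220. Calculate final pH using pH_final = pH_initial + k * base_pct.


Formula: pH_final = pH_initial + k * base_pct
Substituting: pH_final = 2.5120 + 1.2220 * 1.7570
Result: 4.6591


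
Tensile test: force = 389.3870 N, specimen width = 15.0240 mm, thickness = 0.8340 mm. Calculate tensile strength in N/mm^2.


Formula: TS = force / (width * thickness)
Substituting: TS = 389.3870 / (15.0240 * 0.8340)
Result: 31.0763 N/mm^2


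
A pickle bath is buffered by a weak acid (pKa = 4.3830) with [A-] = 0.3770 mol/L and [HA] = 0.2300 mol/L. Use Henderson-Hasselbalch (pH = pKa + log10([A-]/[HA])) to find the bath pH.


ratio = [A-] / [HA] = 0.3770 / 0.2300 = 1.6391
log10(ratio) = 0.2146
pH = pKa + log10(ratio) = 4.3830 + 0.2146 = 4.5976
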